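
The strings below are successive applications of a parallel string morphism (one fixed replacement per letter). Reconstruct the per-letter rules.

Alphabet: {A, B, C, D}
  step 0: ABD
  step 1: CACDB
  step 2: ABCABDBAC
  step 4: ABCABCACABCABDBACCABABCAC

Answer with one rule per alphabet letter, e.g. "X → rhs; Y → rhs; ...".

A->C, B->AC, C->AB, D->DB

  step 1 ⇒ step 2: CACDB ⇒ AB·C·AB·DB·AC
    A ↦ C
    B ↦ AC
    C ↦ AB
    D ↦ DB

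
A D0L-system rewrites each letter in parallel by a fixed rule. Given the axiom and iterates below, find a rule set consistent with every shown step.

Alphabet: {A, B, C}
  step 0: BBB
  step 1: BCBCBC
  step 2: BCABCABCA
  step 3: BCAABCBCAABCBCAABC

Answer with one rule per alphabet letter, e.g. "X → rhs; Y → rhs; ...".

A->ABC, B->BC, C->A

  step 2 ⇒ step 3: BCABCABCA ⇒ BC·A·ABC·BC·A·ABC·BC·A·ABC
    A ↦ ABC
    B ↦ BC
    C ↦ A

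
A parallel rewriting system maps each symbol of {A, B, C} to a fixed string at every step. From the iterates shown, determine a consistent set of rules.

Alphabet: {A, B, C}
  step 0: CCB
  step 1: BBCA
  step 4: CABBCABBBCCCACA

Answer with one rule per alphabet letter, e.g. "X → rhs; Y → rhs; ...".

  step 0 ⇒ step 1: CCB ⇒ B·B·CA
    B ↦ CA
    C ↦ B
    A ↦ CC  (constrained at step 1)

A->CC, B->CA, C->B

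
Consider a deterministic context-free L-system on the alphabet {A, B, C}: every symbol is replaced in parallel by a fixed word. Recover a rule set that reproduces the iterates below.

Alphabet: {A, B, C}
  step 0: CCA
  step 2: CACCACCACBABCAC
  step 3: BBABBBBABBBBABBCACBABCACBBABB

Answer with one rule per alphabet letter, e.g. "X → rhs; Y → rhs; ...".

A->BAB, B->CAC, C->B

  step 2 ⇒ step 3: CACCACCACBABCAC ⇒ B·BAB·B·B·BAB·B·B·BAB·B·CAC·BAB·CAC·B·BAB·B
    A ↦ BAB
    B ↦ CAC
    C ↦ B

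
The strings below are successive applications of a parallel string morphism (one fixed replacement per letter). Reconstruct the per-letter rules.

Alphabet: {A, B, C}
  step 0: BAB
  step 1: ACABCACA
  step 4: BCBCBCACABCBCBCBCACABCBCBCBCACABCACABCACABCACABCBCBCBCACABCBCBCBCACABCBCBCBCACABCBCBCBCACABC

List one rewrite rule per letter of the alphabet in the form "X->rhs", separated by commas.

  step 0 ⇒ step 1: BAB ⇒ ACA·BC·ACA
    A ↦ BC
    B ↦ ACA
    C ↦ BC  (constrained at step 1)

A->BC, B->ACA, C->BC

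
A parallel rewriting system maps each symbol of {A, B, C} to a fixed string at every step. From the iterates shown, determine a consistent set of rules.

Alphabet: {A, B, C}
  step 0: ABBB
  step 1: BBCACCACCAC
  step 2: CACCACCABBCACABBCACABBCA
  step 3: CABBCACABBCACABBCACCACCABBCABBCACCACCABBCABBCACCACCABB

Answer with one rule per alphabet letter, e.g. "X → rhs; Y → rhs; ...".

A->BB, B->CAC, C->CA

  step 2 ⇒ step 3: CACCACCABBCACABBCACABBCA ⇒ CA·BB·CA·CA·BB·CA·CA·BB·CAC·CAC·CA·BB·CA·BB·CAC·CAC·CA·BB·CA·BB·CAC·CAC·CA·BB
    A ↦ BB
    B ↦ CAC
    C ↦ CA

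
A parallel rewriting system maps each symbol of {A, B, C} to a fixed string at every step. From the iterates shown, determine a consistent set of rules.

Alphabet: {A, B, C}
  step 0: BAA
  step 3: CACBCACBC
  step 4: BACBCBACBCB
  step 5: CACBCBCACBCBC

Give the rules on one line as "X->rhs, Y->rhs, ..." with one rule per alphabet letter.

A->AC, B->C, C->B

  step 4 ⇒ step 5: BACBCBACBCB ⇒ C·AC·B·C·B·C·AC·B·C·B·C
    A ↦ AC
    B ↦ C
    C ↦ B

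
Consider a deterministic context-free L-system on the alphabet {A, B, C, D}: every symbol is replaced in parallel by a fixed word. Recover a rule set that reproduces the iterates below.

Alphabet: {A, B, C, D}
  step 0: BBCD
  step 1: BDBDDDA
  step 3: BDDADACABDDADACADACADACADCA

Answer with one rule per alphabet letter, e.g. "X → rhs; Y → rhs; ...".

A->CA, B->BD, C->D, D->DA

  step 0 ⇒ step 1: BBCD ⇒ BD·BD·D·DA
    B ↦ BD
    C ↦ D
    D ↦ DA
    A ↦ CA  (constrained at step 1)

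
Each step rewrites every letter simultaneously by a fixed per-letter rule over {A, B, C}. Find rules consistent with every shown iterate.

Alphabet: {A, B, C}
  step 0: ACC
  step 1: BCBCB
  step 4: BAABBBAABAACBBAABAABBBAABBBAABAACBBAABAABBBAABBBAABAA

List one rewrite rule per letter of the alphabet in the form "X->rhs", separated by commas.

A->B, B->BAA, C->CB

  step 0 ⇒ step 1: ACC ⇒ B·CB·CB
    A ↦ B
    C ↦ CB
    B ↦ BAA  (constrained at step 1)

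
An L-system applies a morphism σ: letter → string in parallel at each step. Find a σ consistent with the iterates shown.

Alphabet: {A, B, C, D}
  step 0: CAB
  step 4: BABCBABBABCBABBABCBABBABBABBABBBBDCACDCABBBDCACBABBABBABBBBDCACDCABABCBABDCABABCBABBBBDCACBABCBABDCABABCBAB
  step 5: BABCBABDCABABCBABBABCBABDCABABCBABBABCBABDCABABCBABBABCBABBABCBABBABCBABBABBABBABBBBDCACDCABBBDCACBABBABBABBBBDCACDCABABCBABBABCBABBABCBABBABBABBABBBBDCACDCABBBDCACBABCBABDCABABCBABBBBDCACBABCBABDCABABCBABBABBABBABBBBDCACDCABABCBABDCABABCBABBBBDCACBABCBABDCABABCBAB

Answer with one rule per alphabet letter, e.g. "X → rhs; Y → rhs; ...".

  step 4 ⇒ step 5: BABCBABBABCBABBABCBABBABBABBABBBBDCACDCABBBDCACBABBABBABBBBDCACDCABABCBABDCABABCBABBBBDCACBABCBABDCABABCBAB ⇒ BAB·C·BAB·DCA·BAB·C·BAB·BAB·C·BAB·DCA·BAB·C·BAB·BAB·C·BAB·DCA·BAB·C·BAB·BAB·C·BAB·BAB·C·BAB·BAB·C·BAB·BAB·BAB·BAB·BBB·DCA·C·DCA·BBB·DCA·C·BAB·BAB·BAB·BBB·DCA·C·DCA·BAB·C·BAB·BAB·C·BAB·BAB·C·BAB·BAB·BAB·BAB·BBB·DCA·C·DCA·BBB·DCA·C·BAB·C·BAB·DCA·BAB·C·BAB·BBB·DCA·C·BAB·C·BAB·DCA·BAB·C·BAB·BAB·BAB·BAB·BBB·DCA·C·DCA·BAB·C·BAB·DCA·BAB·C·BAB·BBB·DCA·C·BAB·C·BAB·DCA·BAB·C·BAB
    A ↦ C
    B ↦ BAB
    C ↦ DCA
    D ↦ BBB

A->C, B->BAB, C->DCA, D->BBB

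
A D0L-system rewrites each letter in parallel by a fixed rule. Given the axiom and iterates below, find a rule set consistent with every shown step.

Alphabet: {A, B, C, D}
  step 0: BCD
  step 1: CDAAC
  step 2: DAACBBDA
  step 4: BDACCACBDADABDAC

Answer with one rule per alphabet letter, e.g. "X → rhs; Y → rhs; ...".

A->B, B->C, C->DA, D->AC

  step 1 ⇒ step 2: CDAAC ⇒ DA·AC·B·B·DA
    A ↦ B
    C ↦ DA
    D ↦ AC
  step 0 ⇒ step 1: BCD ⇒ C·DA·AC
    B ↦ C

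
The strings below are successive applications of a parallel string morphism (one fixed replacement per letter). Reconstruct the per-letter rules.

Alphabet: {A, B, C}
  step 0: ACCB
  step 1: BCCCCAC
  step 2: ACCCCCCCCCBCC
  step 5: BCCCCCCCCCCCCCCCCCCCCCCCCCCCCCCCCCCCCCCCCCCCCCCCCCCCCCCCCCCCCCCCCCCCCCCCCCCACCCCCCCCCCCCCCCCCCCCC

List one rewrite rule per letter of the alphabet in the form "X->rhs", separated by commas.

  step 1 ⇒ step 2: BCCCCAC ⇒ AC·CC·CC·CC·CC·B·CC
    A ↦ B
    B ↦ AC
    C ↦ CC

A->B, B->AC, C->CC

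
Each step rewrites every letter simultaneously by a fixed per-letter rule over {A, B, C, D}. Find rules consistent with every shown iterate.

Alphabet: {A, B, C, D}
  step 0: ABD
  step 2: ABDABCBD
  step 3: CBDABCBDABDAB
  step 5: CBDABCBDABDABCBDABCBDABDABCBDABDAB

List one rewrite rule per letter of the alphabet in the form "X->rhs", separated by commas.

  step 2 ⇒ step 3: ABDABCBD ⇒ CB·D·AB·CB·D·AB·D·AB
    A ↦ CB
    B ↦ D
    C ↦ AB
    D ↦ AB

A->CB, B->D, C->AB, D->AB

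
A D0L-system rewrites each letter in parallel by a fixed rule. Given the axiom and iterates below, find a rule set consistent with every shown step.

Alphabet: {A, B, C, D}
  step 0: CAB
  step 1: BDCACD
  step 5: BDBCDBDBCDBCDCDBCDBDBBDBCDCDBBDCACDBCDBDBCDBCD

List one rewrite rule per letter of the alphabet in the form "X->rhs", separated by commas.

  step 0 ⇒ step 1: CAB ⇒ BD·CA·CD
    A ↦ CA
    B ↦ CD
    C ↦ BD
    D ↦ B  (constrained at step 1)

A->CA, B->CD, C->BD, D->B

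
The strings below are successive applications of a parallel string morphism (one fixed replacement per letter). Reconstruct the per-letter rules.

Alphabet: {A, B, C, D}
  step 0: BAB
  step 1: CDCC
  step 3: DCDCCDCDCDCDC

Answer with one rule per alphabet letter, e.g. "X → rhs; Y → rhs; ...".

  step 0 ⇒ step 1: BAB ⇒ C·DC·C
    A ↦ DC
    B ↦ C
    C ↦ AA  (constrained at step 1)
    D ↦ B  (constrained at step 1)

A->DC, B->C, C->AA, D->B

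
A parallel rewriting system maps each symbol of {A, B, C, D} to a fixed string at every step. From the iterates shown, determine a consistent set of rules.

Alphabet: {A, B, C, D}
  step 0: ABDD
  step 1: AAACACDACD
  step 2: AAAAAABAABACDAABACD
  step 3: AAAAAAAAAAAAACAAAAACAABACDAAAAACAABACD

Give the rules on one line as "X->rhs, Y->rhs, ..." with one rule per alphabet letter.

A->AA, B->AC, C->B, D->ACD

  step 2 ⇒ step 3: AAAAAABAABACDAABACD ⇒ AA·AA·AA·AA·AA·AA·AC·AA·AA·AC·AA·B·ACD·AA·AA·AC·AA·B·ACD
    A ↦ AA
    B ↦ AC
    C ↦ B
    D ↦ ACD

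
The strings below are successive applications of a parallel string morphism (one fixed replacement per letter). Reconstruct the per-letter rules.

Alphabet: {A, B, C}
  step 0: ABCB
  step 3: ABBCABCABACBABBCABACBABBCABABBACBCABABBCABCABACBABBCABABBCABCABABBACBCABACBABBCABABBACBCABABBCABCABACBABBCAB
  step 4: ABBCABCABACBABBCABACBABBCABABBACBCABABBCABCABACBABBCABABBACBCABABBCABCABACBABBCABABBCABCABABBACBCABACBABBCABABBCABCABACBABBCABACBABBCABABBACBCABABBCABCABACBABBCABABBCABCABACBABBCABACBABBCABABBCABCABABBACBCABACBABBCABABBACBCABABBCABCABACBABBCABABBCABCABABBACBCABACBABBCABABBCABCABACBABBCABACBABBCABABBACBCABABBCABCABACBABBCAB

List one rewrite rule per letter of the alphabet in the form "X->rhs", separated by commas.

  step 3 ⇒ step 4: ABBCABCABACBABBCABACBABBCABABBACBCABABBCABCABACBABBCABABBCABCABABBACBCABACBABBCABABBACBCABABBCABCABACBABBCAB ⇒ ABB·CAB·CAB·ACB·ABB·CAB·ACB·ABB·CAB·ABB·ACB·CAB·ABB·CAB·CAB·ACB·ABB·CAB·ABB·ACB·CAB·ABB·CAB·CAB·ACB·ABB·CAB·ABB·CAB·CAB·ABB·ACB·CAB·ACB·ABB·CAB·ABB·CAB·CAB·ACB·ABB·CAB·ACB·ABB·CAB·ABB·ACB·CAB·ABB·CAB·CAB·ACB·ABB·CAB·ABB·CAB·CAB·ACB·ABB·CAB·ACB·ABB·CAB·ABB·CAB·CAB·ABB·ACB·CAB·ACB·ABB·CAB·ABB·ACB·CAB·ABB·CAB·CAB·ACB·ABB·CAB·ABB·CAB·CAB·ABB·ACB·CAB·ACB·ABB·CAB·ABB·CAB·CAB·ACB·ABB·CAB·ACB·ABB·CAB·ABB·ACB·CAB·ABB·CAB·CAB·ACB·ABB·CAB
    A ↦ ABB
    B ↦ CAB
    C ↦ ACB

A->ABB, B->CAB, C->ACB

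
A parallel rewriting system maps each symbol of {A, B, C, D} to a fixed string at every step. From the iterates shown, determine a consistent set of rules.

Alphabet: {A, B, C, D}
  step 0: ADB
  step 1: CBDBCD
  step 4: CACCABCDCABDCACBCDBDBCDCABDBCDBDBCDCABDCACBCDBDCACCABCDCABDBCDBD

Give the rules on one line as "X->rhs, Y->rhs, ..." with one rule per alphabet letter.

A->C, B->BCD, C->CA, D->BD

  step 0 ⇒ step 1: ADB ⇒ C·BD·BCD
    A ↦ C
    B ↦ BCD
    D ↦ BD
    C ↦ CA  (constrained at step 1)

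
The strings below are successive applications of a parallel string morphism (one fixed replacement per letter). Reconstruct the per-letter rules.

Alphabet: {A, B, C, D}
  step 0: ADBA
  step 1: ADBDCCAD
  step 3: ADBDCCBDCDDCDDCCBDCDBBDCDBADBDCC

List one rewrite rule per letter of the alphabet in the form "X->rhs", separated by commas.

A->AD, B->DCC, C->DCD, D->B

  step 0 ⇒ step 1: ADBA ⇒ AD·B·DCC·AD
    A ↦ AD
    B ↦ DCC
    D ↦ B
    C ↦ DCD  (constrained at step 1)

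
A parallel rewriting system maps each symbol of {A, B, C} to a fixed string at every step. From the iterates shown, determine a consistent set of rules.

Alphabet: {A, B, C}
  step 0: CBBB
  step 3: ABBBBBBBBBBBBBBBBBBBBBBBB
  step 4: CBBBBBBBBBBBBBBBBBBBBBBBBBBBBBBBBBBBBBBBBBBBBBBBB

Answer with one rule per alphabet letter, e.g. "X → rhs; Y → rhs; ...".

  step 3 ⇒ step 4: ABBBBBBBBBBBBBBBBBBBBBBBB ⇒ C·BB·BB·BB·BB·BB·BB·BB·BB·BB·BB·BB·BB·BB·BB·BB·BB·BB·BB·BB·BB·BB·BB·BB·BB
    A ↦ C
    B ↦ BB
    C ↦ A  (constrained at step 0)

A->C, B->BB, C->A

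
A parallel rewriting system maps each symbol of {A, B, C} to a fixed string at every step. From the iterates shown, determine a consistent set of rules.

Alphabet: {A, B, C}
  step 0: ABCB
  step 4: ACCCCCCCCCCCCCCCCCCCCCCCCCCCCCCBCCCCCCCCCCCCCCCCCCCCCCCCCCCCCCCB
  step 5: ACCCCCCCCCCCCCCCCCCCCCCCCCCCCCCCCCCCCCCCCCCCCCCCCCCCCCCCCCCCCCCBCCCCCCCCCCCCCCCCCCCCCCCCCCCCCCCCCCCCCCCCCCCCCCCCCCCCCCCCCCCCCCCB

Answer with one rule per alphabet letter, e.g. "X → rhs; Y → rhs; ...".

  step 4 ⇒ step 5: ACCCCCCCCCCCCCCCCCCCCCCCCCCCCCCBCCCCCCCCCCCCCCCCCCCCCCCCCCCCCCCB ⇒ AC·CC·CC·CC·CC·CC·CC·CC·CC·CC·CC·CC·CC·CC·CC·CC·CC·CC·CC·CC·CC·CC·CC·CC·CC·CC·CC·CC·CC·CC·CC·CB·CC·CC·CC·CC·CC·CC·CC·CC·CC·CC·CC·CC·CC·CC·CC·CC·CC·CC·CC·CC·CC·CC·CC·CC·CC·CC·CC·CC·CC·CC·CC·CB
    A ↦ AC
    B ↦ CB
    C ↦ CC

A->AC, B->CB, C->CC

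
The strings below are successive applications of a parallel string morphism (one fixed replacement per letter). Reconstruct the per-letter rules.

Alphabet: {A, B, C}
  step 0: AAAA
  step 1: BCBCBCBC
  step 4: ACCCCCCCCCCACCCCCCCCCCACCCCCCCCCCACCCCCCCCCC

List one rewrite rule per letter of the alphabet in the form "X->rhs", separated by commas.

A->BC, B->A, C->CC

  step 0 ⇒ step 1: AAAA ⇒ BC·BC·BC·BC
    A ↦ BC
    B ↦ A  (constrained at step 1)
    C ↦ CC  (constrained at step 1)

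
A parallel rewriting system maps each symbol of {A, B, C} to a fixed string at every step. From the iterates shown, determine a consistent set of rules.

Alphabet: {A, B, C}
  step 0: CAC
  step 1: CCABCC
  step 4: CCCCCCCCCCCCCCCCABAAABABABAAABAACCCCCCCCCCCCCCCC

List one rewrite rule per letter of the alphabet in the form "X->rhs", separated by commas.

A->AB, B->AA, C->CC

  step 0 ⇒ step 1: CAC ⇒ CC·AB·CC
    A ↦ AB
    C ↦ CC
    B ↦ AA  (constrained at step 1)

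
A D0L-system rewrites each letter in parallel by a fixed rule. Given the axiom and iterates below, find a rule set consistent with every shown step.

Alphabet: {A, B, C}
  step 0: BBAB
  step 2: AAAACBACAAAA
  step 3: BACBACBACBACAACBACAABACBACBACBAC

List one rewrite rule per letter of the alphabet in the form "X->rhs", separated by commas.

  step 2 ⇒ step 3: AAAACBACAAAA ⇒ BAC·BAC·BAC·BAC·AA·C·BAC·AA·BAC·BAC·BAC·BAC
    A ↦ BAC
    B ↦ C
    C ↦ AA

A->BAC, B->C, C->AA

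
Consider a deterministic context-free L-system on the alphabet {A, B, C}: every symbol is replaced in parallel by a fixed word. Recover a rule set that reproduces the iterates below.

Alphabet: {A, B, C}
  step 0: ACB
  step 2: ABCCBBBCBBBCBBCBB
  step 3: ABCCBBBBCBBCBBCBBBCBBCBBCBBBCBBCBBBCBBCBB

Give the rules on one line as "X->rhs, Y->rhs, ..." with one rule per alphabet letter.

A->ABC, B->CBB, C->B

  step 2 ⇒ step 3: ABCCBBBCBBBCBBCBB ⇒ ABC·CBB·B·B·CBB·CBB·CBB·B·CBB·CBB·CBB·B·CBB·CBB·B·CBB·CBB
    A ↦ ABC
    B ↦ CBB
    C ↦ B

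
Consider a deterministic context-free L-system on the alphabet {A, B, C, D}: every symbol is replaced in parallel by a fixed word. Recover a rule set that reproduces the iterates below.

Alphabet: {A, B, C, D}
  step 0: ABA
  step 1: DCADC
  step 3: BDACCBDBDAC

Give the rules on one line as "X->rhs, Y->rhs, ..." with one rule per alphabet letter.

A->DC, B->A, C->BD, D->C

  step 0 ⇒ step 1: ABA ⇒ DC·A·DC
    A ↦ DC
    B ↦ A
    C ↦ BD  (constrained at step 1)
    D ↦ C  (constrained at step 1)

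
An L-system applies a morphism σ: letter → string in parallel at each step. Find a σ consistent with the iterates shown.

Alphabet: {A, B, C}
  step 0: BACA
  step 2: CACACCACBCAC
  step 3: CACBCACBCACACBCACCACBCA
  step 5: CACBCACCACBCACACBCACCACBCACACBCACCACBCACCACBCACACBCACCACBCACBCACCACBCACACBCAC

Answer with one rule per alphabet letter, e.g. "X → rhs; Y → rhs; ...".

  step 2 ⇒ step 3: CACACCACBCAC ⇒ CA·CB·CA·CB·CA·CA·CB·CA·C·CA·CB·CA
    A ↦ CB
    B ↦ C
    C ↦ CA

A->CB, B->C, C->CA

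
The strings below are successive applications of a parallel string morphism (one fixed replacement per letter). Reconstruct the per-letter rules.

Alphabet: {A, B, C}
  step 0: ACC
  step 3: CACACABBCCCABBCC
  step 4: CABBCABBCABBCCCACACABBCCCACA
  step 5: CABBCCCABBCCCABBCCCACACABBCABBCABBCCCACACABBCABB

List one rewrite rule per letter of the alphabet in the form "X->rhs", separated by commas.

A->BB, B->C, C->CA

  step 4 ⇒ step 5: CABBCABBCABBCCCACACABBCCCACA ⇒ CA·BB·C·C·CA·BB·C·C·CA·BB·C·C·CA·CA·CA·BB·CA·BB·CA·BB·C·C·CA·CA·CA·BB·CA·BB
    A ↦ BB
    B ↦ C
    C ↦ CA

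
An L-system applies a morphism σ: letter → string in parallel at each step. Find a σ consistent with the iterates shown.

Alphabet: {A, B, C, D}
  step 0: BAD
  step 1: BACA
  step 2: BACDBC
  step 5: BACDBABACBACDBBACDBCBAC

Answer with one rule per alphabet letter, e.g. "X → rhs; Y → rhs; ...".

  step 1 ⇒ step 2: BACA ⇒ BA·C·DB·C
    A ↦ C
    B ↦ BA
    C ↦ DB
  step 0 ⇒ step 1: BAD ⇒ BA·C·A
    D ↦ A

A->C, B->BA, C->DB, D->A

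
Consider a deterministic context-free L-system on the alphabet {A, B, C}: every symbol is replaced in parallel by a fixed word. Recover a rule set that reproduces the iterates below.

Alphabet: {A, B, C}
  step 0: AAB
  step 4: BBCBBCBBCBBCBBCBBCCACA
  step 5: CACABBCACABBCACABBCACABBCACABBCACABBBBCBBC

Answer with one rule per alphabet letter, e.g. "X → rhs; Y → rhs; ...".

  step 4 ⇒ step 5: BBCBBCBBCBBCBBCBBCCACA ⇒ CA·CA·BB·CA·CA·BB·CA·CA·BB·CA·CA·BB·CA·CA·BB·CA·CA·BB·BB·C·BB·C
    A ↦ C
    B ↦ CA
    C ↦ BB

A->C, B->CA, C->BB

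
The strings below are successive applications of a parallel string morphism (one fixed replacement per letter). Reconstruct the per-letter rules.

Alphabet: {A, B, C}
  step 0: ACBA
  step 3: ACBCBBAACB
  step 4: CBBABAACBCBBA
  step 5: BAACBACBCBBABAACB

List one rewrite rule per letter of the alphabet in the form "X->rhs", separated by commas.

A->CB, B->A, C->B

  step 4 ⇒ step 5: CBBABAACBCBBA ⇒ B·A·A·CB·A·CB·CB·B·A·B·A·A·CB
    A ↦ CB
    B ↦ A
    C ↦ B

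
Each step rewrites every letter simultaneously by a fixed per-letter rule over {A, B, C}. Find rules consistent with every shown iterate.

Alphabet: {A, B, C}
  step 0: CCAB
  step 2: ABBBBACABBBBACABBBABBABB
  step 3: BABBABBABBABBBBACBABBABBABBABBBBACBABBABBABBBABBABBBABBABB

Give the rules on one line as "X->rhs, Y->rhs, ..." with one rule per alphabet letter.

A->B, B->ABB, C->BAC

  step 2 ⇒ step 3: ABBBBACABBBBACABBBABBABB ⇒ B·ABB·ABB·ABB·ABB·B·BAC·B·ABB·ABB·ABB·ABB·B·BAC·B·ABB·ABB·ABB·B·ABB·ABB·B·ABB·ABB
    A ↦ B
    B ↦ ABB
    C ↦ BAC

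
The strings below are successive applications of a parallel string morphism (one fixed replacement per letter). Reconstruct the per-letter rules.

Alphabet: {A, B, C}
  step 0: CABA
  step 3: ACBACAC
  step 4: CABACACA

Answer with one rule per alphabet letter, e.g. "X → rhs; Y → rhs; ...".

  step 3 ⇒ step 4: ACBACAC ⇒ C·A·BA·C·A·C·A
    A ↦ C
    B ↦ BA
    C ↦ A

A->C, B->BA, C->A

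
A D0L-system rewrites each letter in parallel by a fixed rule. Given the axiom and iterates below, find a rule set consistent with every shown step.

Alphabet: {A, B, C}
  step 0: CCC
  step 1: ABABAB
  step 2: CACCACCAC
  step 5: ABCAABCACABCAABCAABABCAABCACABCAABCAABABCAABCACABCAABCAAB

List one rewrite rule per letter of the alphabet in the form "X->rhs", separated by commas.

  step 1 ⇒ step 2: ABABAB ⇒ CA·C·CA·C·CA·C
    A ↦ CA
    B ↦ C
  step 0 ⇒ step 1: CCC ⇒ AB·AB·AB
    C ↦ AB

A->CA, B->C, C->AB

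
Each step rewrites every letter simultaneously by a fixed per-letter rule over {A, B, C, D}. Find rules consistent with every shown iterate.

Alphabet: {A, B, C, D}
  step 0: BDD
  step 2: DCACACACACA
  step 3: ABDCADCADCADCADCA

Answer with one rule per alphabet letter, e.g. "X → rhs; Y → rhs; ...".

A->CA, B->CA, C->D, D->AB

  step 2 ⇒ step 3: DCACACACACA ⇒ AB·D·CA·D·CA·D·CA·D·CA·D·CA
    A ↦ CA
    C ↦ D
    D ↦ AB
    B ↦ CA  (constrained at step 0)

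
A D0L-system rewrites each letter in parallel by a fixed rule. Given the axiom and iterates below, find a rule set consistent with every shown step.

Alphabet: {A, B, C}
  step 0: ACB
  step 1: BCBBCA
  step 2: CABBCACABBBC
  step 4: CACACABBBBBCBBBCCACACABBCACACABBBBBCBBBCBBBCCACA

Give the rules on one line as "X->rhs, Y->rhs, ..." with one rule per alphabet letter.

  step 1 ⇒ step 2: BCBBCA ⇒ CA·BB·CA·CA·BB·BC
    A ↦ BC
    B ↦ CA
    C ↦ BB

A->BC, B->CA, C->BB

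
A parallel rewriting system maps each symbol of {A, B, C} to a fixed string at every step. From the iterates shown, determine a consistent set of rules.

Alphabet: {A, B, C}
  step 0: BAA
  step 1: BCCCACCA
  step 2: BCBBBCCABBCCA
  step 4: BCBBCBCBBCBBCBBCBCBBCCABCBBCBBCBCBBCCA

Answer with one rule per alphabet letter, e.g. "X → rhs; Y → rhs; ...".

A->CCA, B->BC, C->B

  step 1 ⇒ step 2: BCCCACCA ⇒ BC·B·B·B·CCA·B·B·CCA
    A ↦ CCA
    B ↦ BC
    C ↦ B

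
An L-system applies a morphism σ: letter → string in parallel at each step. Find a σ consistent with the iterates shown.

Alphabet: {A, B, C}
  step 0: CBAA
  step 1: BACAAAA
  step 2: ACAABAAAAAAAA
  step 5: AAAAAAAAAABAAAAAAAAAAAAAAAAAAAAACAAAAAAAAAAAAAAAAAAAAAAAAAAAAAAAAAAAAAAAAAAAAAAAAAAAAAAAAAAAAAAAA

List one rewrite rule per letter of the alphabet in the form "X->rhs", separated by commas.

A->AA, B->AC, C->B

  step 1 ⇒ step 2: BACAAAA ⇒ AC·AA·B·AA·AA·AA·AA
    A ↦ AA
    B ↦ AC
    C ↦ B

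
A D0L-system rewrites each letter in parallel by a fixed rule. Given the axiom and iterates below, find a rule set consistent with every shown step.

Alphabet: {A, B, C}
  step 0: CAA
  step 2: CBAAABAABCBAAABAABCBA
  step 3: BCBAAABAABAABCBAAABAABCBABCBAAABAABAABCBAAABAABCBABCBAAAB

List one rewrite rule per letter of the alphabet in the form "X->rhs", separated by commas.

  step 2 ⇒ step 3: CBAAABAABCBAAABAABCBA ⇒ B·CBA·AAB·AAB·AAB·CBA·AAB·AAB·CBA·B·CBA·AAB·AAB·AAB·CBA·AAB·AAB·CBA·B·CBA·AAB
    A ↦ AAB
    B ↦ CBA
    C ↦ B

A->AAB, B->CBA, C->B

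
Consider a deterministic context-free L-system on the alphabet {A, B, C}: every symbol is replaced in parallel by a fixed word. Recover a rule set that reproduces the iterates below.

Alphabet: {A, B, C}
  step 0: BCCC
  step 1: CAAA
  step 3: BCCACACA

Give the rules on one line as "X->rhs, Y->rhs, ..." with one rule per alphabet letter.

A->BC, B->C, C->A

  step 0 ⇒ step 1: BCCC ⇒ C·A·A·A
    B ↦ C
    C ↦ A
    A ↦ BC  (constrained at step 1)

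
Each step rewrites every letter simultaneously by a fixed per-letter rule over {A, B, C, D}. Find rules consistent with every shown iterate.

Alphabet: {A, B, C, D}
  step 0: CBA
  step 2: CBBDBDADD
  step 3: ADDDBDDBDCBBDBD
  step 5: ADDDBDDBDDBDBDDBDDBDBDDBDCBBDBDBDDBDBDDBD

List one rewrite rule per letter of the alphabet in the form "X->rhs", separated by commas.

A->CB, B->D, C->AD, D->BD

  step 2 ⇒ step 3: CBBDBDADD ⇒ AD·D·D·BD·D·BD·CB·BD·BD
    A ↦ CB
    B ↦ D
    C ↦ AD
    D ↦ BD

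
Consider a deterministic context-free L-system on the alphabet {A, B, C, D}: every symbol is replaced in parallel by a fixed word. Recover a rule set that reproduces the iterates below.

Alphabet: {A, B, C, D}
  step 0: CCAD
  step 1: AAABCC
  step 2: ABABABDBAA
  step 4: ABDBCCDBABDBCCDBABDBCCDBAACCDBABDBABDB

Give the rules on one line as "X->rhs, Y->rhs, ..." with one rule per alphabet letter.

A->AB, B->DB, C->A, D->CC

  step 1 ⇒ step 2: AAABCC ⇒ AB·AB·AB·DB·A·A
    A ↦ AB
    B ↦ DB
    C ↦ A
  step 0 ⇒ step 1: CCAD ⇒ A·A·AB·CC
    D ↦ CC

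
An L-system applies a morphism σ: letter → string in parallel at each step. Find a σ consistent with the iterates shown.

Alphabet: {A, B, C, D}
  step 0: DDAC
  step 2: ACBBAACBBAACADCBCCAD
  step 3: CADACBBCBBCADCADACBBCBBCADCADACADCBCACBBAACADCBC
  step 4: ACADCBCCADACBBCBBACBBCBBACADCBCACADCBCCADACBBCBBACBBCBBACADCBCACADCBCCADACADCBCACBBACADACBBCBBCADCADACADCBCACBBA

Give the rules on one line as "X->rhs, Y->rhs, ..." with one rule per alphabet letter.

A->CAD, B->CBB, C->A, D->CBC

  step 3 ⇒ step 4: CADACBBCBBCADCADACBBCBBCADCADACADCBCACBBAACADCBC ⇒ A·CAD·CBC·CAD·A·CBB·CBB·A·CBB·CBB·A·CAD·CBC·A·CAD·CBC·CAD·A·CBB·CBB·A·CBB·CBB·A·CAD·CBC·A·CAD·CBC·CAD·A·CAD·CBC·A·CBB·A·CAD·A·CBB·CBB·CAD·CAD·A·CAD·CBC·A·CBB·A
    A ↦ CAD
    B ↦ CBB
    C ↦ A
    D ↦ CBC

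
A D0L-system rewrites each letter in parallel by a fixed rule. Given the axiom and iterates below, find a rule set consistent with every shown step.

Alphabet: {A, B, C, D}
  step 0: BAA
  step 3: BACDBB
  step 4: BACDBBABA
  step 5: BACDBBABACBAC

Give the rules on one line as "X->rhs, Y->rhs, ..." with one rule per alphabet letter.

  step 4 ⇒ step 5: BACDBBABA ⇒ BA·C·D·B·BA·BA·C·BA·C
    A ↦ C
    B ↦ BA
    C ↦ D
    D ↦ B

A->C, B->BA, C->D, D->B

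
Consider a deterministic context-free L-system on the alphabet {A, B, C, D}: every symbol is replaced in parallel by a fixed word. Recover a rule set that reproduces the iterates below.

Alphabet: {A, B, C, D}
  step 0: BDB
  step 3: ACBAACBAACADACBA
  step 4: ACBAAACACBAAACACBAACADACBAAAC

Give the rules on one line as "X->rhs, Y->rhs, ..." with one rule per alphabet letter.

A->AC, B->A, C->BA, D->AD

  step 3 ⇒ step 4: ACBAACBAACADACBA ⇒ AC·BA·A·AC·AC·BA·A·AC·AC·BA·AC·AD·AC·BA·A·AC
    A ↦ AC
    B ↦ A
    C ↦ BA
    D ↦ AD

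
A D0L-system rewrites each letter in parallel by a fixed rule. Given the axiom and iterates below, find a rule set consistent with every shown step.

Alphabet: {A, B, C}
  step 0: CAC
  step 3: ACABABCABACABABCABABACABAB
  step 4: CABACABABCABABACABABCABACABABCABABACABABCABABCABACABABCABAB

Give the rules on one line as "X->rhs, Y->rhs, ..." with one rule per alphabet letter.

A->CAB, B->AB, C->A

  step 3 ⇒ step 4: ACABABCABACABABCABABACABAB ⇒ CAB·A·CAB·AB·CAB·AB·A·CAB·AB·CAB·A·CAB·AB·CAB·AB·A·CAB·AB·CAB·AB·CAB·A·CAB·AB·CAB·AB
    A ↦ CAB
    B ↦ AB
    C ↦ A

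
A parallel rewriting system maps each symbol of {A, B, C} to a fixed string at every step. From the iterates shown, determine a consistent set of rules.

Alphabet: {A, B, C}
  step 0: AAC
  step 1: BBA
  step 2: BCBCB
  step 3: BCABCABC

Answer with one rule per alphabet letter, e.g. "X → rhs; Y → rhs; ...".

  step 2 ⇒ step 3: BCBCB ⇒ BC·A·BC·A·BC
    B ↦ BC
    C ↦ A
  step 0 ⇒ step 1: AAC ⇒ B·B·A
    A ↦ B

A->B, B->BC, C->A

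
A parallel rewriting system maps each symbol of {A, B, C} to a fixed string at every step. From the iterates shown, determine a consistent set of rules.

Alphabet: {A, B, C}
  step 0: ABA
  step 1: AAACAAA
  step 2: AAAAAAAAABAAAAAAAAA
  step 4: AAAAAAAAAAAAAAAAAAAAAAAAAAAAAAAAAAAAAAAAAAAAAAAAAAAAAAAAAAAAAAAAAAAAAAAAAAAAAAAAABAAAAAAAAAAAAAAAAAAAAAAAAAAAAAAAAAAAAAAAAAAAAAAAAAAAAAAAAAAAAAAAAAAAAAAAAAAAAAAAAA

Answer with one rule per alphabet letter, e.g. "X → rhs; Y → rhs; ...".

A->AAA, B->C, C->B

  step 1 ⇒ step 2: AAACAAA ⇒ AAA·AAA·AAA·B·AAA·AAA·AAA
    A ↦ AAA
    C ↦ B
  step 0 ⇒ step 1: ABA ⇒ AAA·C·AAA
    B ↦ C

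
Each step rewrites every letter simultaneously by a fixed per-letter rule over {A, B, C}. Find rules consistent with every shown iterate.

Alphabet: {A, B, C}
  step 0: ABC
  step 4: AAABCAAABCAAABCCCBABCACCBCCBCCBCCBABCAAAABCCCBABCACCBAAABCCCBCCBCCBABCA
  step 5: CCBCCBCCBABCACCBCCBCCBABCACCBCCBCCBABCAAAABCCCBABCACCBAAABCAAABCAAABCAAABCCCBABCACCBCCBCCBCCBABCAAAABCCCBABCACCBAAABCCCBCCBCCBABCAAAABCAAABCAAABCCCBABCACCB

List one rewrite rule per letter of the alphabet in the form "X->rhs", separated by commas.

  step 4 ⇒ step 5: AAABCAAABCAAABCCCBABCACCBCCBCCBCCBABCAAAABCCCBABCACCBAAABCCCBCCBCCBABCA ⇒ CCB·CCB·CCB·ABC·A·CCB·CCB·CCB·ABC·A·CCB·CCB·CCB·ABC·A·A·A·ABC·CCB·ABC·A·CCB·A·A·ABC·A·A·ABC·A·A·ABC·A·A·ABC·CCB·ABC·A·CCB·CCB·CCB·CCB·ABC·A·A·A·ABC·CCB·ABC·A·CCB·A·A·ABC·CCB·CCB·CCB·ABC·A·A·A·ABC·A·A·ABC·A·A·ABC·CCB·ABC·A·CCB
    A ↦ CCB
    B ↦ ABC
    C ↦ A

A->CCB, B->ABC, C->A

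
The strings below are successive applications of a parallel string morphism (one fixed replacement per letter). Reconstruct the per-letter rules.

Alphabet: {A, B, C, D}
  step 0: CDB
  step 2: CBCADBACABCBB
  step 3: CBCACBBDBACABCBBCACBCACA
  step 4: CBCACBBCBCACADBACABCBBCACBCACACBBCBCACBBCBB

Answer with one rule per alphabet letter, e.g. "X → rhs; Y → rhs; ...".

  step 3 ⇒ step 4: CBCACBBDBACABCBBCACBCACA ⇒ CB·CA·CB·B·CB·CA·CA·DBA·CA·B·CB·B·CA·CB·CA·CA·CB·B·CB·CA·CB·B·CB·B
    A ↦ B
    B ↦ CA
    C ↦ CB
    D ↦ DBA

A->B, B->CA, C->CB, D->DBA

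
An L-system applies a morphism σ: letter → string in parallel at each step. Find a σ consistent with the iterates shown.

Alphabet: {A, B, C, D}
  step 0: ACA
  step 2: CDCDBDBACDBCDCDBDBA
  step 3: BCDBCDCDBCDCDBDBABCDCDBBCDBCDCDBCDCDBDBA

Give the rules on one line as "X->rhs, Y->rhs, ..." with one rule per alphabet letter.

  step 2 ⇒ step 3: CDCDBDBACDBCDCDBDBA ⇒ B·CD·B·CD·CDB·CD·CDB·DBA·B·CD·CDB·B·CD·B·CD·CDB·CD·CDB·DBA
    A ↦ DBA
    B ↦ CDB
    C ↦ B
    D ↦ CD

A->DBA, B->CDB, C->B, D->CD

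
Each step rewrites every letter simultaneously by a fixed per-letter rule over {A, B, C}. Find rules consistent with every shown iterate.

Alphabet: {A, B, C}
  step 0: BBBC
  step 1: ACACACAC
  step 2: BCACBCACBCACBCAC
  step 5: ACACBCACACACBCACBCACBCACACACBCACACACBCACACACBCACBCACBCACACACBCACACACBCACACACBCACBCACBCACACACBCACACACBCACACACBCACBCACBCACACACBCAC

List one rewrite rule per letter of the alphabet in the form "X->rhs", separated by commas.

A->BC, B->AC, C->AC

  step 1 ⇒ step 2: ACACACAC ⇒ BC·AC·BC·AC·BC·AC·BC·AC
    A ↦ BC
    C ↦ AC
  step 0 ⇒ step 1: BBBC ⇒ AC·AC·AC·AC
    B ↦ AC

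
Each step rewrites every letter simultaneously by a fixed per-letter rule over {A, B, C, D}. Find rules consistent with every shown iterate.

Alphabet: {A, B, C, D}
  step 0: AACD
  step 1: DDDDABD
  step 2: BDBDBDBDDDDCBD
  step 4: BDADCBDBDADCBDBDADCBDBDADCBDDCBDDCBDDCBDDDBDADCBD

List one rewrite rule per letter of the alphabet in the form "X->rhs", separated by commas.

  step 1 ⇒ step 2: DDDDABD ⇒ BD·BD·BD·BD·DD·DC·BD
    A ↦ DD
    B ↦ DC
    D ↦ BD
  step 0 ⇒ step 1: AACD ⇒ DD·DD·A·BD
    C ↦ A

A->DD, B->DC, C->A, D->BD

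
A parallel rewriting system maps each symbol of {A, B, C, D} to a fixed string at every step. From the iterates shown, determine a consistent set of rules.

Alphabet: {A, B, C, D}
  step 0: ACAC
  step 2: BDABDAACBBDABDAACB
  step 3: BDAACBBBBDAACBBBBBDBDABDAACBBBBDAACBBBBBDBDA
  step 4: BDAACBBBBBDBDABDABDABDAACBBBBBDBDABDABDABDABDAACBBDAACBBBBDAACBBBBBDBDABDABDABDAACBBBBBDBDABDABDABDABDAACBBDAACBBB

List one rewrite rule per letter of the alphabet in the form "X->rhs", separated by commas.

  step 3 ⇒ step 4: BDAACBBBBDAACBBBBBDBDABDAACBBBBDAACBBBBBDBDA ⇒ BDA·ACB·BB·BB·D·BDA·BDA·BDA·BDA·ACB·BB·BB·D·BDA·BDA·BDA·BDA·BDA·ACB·BDA·ACB·BB·BDA·ACB·BB·BB·D·BDA·BDA·BDA·BDA·ACB·BB·BB·D·BDA·BDA·BDA·BDA·BDA·ACB·BDA·ACB·BB
    A ↦ BB
    B ↦ BDA
    C ↦ D
    D ↦ ACB

A->BB, B->BDA, C->D, D->ACB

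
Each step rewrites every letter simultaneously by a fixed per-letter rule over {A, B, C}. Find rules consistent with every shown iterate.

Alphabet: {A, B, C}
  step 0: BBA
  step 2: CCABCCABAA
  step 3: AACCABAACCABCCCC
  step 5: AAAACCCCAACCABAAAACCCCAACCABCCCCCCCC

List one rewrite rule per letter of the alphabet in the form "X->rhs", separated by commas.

  step 2 ⇒ step 3: CCABCCABAA ⇒ A·A·CC·AB·A·A·CC·AB·CC·CC
    A ↦ CC
    B ↦ AB
    C ↦ A

A->CC, B->AB, C->A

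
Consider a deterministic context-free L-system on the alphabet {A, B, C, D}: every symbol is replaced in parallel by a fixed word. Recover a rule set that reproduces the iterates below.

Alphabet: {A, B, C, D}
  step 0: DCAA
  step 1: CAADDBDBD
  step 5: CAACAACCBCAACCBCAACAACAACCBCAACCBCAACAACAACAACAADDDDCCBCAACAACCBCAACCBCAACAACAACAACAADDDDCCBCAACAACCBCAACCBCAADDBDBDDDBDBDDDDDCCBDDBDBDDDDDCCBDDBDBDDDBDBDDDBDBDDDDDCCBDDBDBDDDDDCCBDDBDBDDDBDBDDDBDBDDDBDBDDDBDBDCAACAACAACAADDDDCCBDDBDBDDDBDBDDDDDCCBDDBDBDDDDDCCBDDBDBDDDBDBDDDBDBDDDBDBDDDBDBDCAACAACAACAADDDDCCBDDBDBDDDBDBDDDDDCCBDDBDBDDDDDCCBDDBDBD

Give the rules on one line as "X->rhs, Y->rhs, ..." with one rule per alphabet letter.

A->BD, B->CCB, C->DD, D->CAA

  step 0 ⇒ step 1: DCAA ⇒ CAA·DD·BD·BD
    A ↦ BD
    C ↦ DD
    D ↦ CAA
    B ↦ CCB  (constrained at step 1)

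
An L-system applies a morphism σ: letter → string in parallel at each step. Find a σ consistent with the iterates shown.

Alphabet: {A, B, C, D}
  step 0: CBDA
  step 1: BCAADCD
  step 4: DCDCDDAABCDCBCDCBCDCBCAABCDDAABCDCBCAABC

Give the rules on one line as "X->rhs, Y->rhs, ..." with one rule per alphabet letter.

  step 0 ⇒ step 1: CBDA ⇒ BC·AA·DC·D
    A ↦ D
    B ↦ AA
    C ↦ BC
    D ↦ DC

A->D, B->AA, C->BC, D->DC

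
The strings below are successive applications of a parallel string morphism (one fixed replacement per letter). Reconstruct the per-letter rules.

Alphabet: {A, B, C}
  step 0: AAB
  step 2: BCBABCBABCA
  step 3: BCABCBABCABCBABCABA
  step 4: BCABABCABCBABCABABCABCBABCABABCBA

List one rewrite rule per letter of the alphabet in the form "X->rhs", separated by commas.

A->BA, B->BC, C->A

  step 3 ⇒ step 4: BCABCBABCABCBABCABA ⇒ BC·A·BA·BC·A·BC·BA·BC·A·BA·BC·A·BC·BA·BC·A·BA·BC·BA
    A ↦ BA
    B ↦ BC
    C ↦ A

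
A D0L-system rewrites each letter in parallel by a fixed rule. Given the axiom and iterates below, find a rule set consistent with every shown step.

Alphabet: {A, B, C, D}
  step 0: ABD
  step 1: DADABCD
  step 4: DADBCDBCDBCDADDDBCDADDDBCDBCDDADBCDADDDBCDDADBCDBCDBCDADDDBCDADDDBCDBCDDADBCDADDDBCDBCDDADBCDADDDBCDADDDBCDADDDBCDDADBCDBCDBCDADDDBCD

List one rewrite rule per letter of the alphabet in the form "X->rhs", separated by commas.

  step 0 ⇒ step 1: ABD ⇒ DAD·A·BCD
    A ↦ DAD
    B ↦ A
    D ↦ BCD
    C ↦ DDD  (constrained at step 1)

A->DAD, B->A, C->DDD, D->BCD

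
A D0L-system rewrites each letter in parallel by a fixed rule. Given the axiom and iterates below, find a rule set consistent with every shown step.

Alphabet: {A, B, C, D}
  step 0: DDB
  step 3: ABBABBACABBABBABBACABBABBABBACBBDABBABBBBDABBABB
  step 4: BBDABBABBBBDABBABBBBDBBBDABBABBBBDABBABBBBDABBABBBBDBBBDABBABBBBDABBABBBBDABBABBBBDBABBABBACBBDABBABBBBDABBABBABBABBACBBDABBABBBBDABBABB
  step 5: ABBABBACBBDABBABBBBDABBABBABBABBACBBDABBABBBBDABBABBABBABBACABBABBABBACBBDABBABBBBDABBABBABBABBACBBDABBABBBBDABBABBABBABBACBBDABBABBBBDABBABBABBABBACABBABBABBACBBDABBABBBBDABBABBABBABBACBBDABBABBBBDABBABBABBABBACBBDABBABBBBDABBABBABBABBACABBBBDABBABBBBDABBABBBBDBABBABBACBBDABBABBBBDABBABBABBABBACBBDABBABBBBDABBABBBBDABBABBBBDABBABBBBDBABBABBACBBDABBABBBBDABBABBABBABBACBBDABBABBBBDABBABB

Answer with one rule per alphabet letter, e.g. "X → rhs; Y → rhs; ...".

A->BBD, B->ABB, C->B, D->AC

  step 4 ⇒ step 5: BBDABBABBBBDABBABBBBDBBBDABBABBBBDABBABBBBDABBABBBBDBBBDABBABBBBDABBABBBBDABBABBBBDBABBABBACBBDABBABBBBDABBABBABBABBACBBDABBABBBBDABBABB ⇒ ABB·ABB·AC·BBD·ABB·ABB·BBD·ABB·ABB·ABB·ABB·AC·BBD·ABB·ABB·BBD·ABB·ABB·ABB·ABB·AC·ABB·ABB·ABB·AC·BBD·ABB·ABB·BBD·ABB·ABB·ABB·ABB·AC·BBD·ABB·ABB·BBD·ABB·ABB·ABB·ABB·AC·BBD·ABB·ABB·BBD·ABB·ABB·ABB·ABB·AC·ABB·ABB·ABB·AC·BBD·ABB·ABB·BBD·ABB·ABB·ABB·ABB·AC·BBD·ABB·ABB·BBD·ABB·ABB·ABB·ABB·AC·BBD·ABB·ABB·BBD·ABB·ABB·ABB·ABB·AC·ABB·BBD·ABB·ABB·BBD·ABB·ABB·BBD·B·ABB·ABB·AC·BBD·ABB·ABB·BBD·ABB·ABB·ABB·ABB·AC·BBD·ABB·ABB·BBD·ABB·ABB·BBD·ABB·ABB·BBD·ABB·ABB·BBD·B·ABB·ABB·AC·BBD·ABB·ABB·BBD·ABB·ABB·ABB·ABB·AC·BBD·ABB·ABB·BBD·ABB·ABB
    A ↦ BBD
    B ↦ ABB
    C ↦ B
    D ↦ AC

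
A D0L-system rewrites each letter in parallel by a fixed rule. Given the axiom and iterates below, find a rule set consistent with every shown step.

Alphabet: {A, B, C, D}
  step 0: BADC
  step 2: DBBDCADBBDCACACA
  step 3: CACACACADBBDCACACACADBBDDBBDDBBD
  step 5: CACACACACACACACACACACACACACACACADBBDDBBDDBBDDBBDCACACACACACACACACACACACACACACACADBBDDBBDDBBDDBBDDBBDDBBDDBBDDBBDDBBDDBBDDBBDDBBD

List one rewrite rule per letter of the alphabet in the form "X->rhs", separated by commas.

  step 2 ⇒ step 3: DBBDCADBBDCACACA ⇒ CA·CA·CA·CA·DBB·D·CA·CA·CA·CA·DBB·D·DBB·D·DBB·D
    A ↦ D
    B ↦ CA
    C ↦ DBB
    D ↦ CA

A->D, B->CA, C->DBB, D->CA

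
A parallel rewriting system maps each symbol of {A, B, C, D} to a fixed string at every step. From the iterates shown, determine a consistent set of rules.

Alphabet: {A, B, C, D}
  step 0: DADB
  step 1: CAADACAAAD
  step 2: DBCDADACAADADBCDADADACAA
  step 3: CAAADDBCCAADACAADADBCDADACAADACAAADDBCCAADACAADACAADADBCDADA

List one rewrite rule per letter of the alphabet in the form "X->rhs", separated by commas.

A->DA, B->AD, C->DBC, D->CAA

  step 2 ⇒ step 3: DBCDADACAADADBCDADADACAA ⇒ CAA·AD·DBC·CAA·DA·CAA·DA·DBC·DA·DA·CAA·DA·CAA·AD·DBC·CAA·DA·CAA·DA·CAA·DA·DBC·DA·DA
    A ↦ DA
    B ↦ AD
    C ↦ DBC
    D ↦ CAA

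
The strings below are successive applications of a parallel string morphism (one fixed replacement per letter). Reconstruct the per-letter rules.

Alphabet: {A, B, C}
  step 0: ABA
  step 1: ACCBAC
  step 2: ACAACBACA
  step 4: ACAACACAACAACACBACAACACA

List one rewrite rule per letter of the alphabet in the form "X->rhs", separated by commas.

  step 1 ⇒ step 2: ACCBAC ⇒ AC·A·A·CB·AC·A
    A ↦ AC
    B ↦ CB
    C ↦ A

A->AC, B->CB, C->A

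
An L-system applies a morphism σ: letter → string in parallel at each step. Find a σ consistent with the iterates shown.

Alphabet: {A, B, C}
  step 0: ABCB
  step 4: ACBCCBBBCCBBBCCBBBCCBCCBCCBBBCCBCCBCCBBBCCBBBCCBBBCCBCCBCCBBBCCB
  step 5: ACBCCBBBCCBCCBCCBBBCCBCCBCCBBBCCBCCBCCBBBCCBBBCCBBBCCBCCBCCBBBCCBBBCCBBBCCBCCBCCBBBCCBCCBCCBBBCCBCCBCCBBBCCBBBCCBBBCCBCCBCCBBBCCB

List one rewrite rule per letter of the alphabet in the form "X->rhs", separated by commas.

  step 4 ⇒ step 5: ACBCCBBBCCBBBCCBBBCCBCCBCCBBBCCBCCBCCBBBCCBBBCCBBBCCBCCBCCBBBCCB ⇒ AC·B·CCB·B·B·CCB·CCB·CCB·B·B·CCB·CCB·CCB·B·B·CCB·CCB·CCB·B·B·CCB·B·B·CCB·B·B·CCB·CCB·CCB·B·B·CCB·B·B·CCB·B·B·CCB·CCB·CCB·B·B·CCB·CCB·CCB·B·B·CCB·CCB·CCB·B·B·CCB·B·B·CCB·B·B·CCB·CCB·CCB·B·B·CCB
    A ↦ AC
    B ↦ CCB
    C ↦ B

A->AC, B->CCB, C->B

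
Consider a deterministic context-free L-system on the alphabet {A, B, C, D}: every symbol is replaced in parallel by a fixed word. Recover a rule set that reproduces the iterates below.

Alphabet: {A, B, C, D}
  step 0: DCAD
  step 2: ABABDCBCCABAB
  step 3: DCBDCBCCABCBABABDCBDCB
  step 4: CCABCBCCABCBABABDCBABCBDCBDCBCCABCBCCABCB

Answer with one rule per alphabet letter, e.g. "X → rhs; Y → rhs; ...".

A->D, B->CB, C->AB, D->CC

  step 3 ⇒ step 4: DCBDCBCCABCBABABDCBDCB ⇒ CC·AB·CB·CC·AB·CB·AB·AB·D·CB·AB·CB·D·CB·D·CB·CC·AB·CB·CC·AB·CB
    A ↦ D
    B ↦ CB
    C ↦ AB
    D ↦ CC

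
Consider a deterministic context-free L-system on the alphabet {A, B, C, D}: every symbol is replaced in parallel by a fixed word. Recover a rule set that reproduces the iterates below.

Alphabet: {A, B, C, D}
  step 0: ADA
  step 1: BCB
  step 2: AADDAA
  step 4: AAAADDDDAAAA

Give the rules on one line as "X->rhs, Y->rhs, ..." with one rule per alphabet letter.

  step 1 ⇒ step 2: BCB ⇒ AA·DD·AA
    B ↦ AA
    C ↦ DD
  step 0 ⇒ step 1: ADA ⇒ B·C·B
    A ↦ B
  step 0 ⇒ step 1: ADA ⇒ B·C·B
    D ↦ C

A->B, B->AA, C->DD, D->C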